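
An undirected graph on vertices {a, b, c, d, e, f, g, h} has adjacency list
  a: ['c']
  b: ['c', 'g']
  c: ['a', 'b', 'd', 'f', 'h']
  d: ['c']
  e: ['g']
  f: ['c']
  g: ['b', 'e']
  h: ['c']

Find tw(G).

1

A width-1 tree decomposition is:
Bags: B1 = {b, c}  B2 = {b, g}  B3 = {a, c}  B4 = {c, h}  B5 = {c, f}  B6 = {e, g}  B7 = {c, d}
Tree: B1–B2, B1–B3, B1–B4, B1–B5, B2–B6, B1–B7
Every bag has size at most 2, so the width is 2 − 1 = 1 and tw(G) ≤ 1. Since G has at least one edge (e.g. b–c), it is not an edgeless graph, so tw(G) ≥ 1. Combining the bounds, tw(G) = 1.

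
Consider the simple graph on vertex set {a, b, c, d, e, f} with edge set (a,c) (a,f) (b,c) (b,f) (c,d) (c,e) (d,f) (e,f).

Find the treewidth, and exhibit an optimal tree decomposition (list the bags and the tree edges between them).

Every bag has size at most 3, so the width is 3 − 1 = 2 and tw(G) ≤ 2. Since f–e–c–a–f is a cycle in G, G is not acyclic. Forests are exactly the graphs of treewidth ≤ 1, so tw(G) ≥ 2. Hence tw(G) = 2 exactly.

Treewidth 2.
One optimal decomposition is:
Bags: B1 = {c, e, f}  B2 = {a, c, f}  B3 = {b, c, f}  B4 = {c, d, f}
Tree: B1–B2, B2–B3, B3–B4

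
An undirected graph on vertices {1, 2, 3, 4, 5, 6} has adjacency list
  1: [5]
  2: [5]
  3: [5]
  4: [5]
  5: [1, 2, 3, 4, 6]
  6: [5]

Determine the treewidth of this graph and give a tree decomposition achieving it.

Treewidth 1.
Bags: B1 = {5, 6}  B2 = {3, 5}  B3 = {1, 5}  B4 = {4, 5}  B5 = {2, 5}
Tree: B1–B2, B2–B3, B3–B4, B3–B5

Every bag has size at most 2, so the width is 2 − 1 = 1 and tw(G) ≤ 1. G has an edge, so its treewidth is at least 1. Combining the bounds, tw(G) = 1.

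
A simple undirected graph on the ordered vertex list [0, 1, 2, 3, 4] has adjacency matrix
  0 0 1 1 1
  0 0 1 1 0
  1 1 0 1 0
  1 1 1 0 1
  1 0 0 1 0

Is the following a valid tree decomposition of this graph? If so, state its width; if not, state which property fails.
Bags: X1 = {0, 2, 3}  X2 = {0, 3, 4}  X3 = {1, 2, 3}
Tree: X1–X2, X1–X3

Checking the three conditions: (i) the bags cover all of {0, 1, 2, 3, 4}; (ii) for each edge, some bag contains both endpoints; (iii) the bags containing any fixed vertex form a subtree. All hold, so the decomposition is valid with width 3 − 1 = 2.

Yes; width 2.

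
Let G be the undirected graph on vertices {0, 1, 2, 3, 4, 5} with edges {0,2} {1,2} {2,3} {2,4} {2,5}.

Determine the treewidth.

A width-1 tree decomposition is:
Bags: B1 = {2, 4}  B2 = {2, 3}  B3 = {2, 5}  B4 = {1, 2}  B5 = {0, 2}
Tree: B1–B2, B1–B3, B2–B4, B1–B5
Each bag holds 2 vertices, so the decomposition has width 1, which upper-bounds the treewidth. Since G has at least one edge (e.g. 4–2), it is not an edgeless graph, so tw(G) ≥ 1. Hence tw(G) = 1 exactly.

1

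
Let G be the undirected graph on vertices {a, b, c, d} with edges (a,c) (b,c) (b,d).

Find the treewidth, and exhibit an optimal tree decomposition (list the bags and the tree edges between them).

Each bag holds 2 vertices, so the decomposition has width 1, which upper-bounds the treewidth. Since G has at least one edge (e.g. a–c), it is not an edgeless graph, so tw(G) ≥ 1. Combining the bounds, tw(G) = 1.

Treewidth 1.
One such decomposition:
Bags: B1 = {a, c}  B2 = {b, c}  B3 = {b, d}
Tree: B1–B2, B2–B3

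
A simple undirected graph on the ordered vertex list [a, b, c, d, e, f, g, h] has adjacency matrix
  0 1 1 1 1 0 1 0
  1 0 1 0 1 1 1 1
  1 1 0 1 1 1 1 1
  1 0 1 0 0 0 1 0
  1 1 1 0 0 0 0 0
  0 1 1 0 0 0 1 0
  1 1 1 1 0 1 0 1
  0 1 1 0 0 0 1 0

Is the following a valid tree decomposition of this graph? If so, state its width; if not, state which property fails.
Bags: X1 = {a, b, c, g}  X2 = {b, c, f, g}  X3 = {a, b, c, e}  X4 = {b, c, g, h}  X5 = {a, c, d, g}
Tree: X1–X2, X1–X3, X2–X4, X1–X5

Every vertex of G appears in some bag (union = {a, b, c, d, e, f, g, h}); every edge is covered by a bag; and for each vertex v the set of bags containing v is connected in the bag tree. The decomposition is therefore valid. The largest bag has 4 vertices, so the width is 3.

Yes; width 3.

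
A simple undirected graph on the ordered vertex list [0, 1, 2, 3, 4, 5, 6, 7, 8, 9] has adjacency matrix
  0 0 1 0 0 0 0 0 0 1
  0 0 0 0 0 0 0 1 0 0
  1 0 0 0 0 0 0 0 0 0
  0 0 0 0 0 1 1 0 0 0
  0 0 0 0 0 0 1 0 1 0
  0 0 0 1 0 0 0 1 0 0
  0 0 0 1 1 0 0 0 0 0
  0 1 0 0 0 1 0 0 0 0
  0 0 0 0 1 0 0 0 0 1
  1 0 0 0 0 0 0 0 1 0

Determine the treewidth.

A width-1 tree decomposition is:
Bags: B1 = {0, 2}  B2 = {0, 9}  B3 = {8, 9}  B4 = {4, 8}  B5 = {4, 6}  B6 = {3, 6}  B7 = {3, 5}  B8 = {5, 7}  B9 = {1, 7}
Tree: B1–B2, B2–B3, B3–B4, B4–B5, B5–B6, B6–B7, B7–B8, B8–B9
Each bag holds 2 vertices, so the decomposition has width 1, which upper-bounds the treewidth. Since G has at least one edge (e.g. 2–0), it is not an edgeless graph, so tw(G) ≥ 1. Combining the bounds, tw(G) = 1.

1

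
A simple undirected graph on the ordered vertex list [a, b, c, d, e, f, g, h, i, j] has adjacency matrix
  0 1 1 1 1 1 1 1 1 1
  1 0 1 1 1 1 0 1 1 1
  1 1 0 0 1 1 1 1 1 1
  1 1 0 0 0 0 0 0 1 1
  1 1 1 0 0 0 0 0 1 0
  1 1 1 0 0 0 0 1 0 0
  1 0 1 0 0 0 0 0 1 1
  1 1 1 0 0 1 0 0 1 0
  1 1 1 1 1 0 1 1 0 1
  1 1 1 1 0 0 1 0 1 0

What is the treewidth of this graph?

4

A width-4 tree decomposition is:
Bags: B1 = {a, b, c, i, j}  B2 = {a, b, d, i, j}  B3 = {a, b, c, e, i}  B4 = {a, b, c, h, i}  B5 = {a, b, c, f, h}  B6 = {a, c, g, i, j}
Tree: B1–B2, B1–B3, B1–B4, B4–B5, B1–B6
The largest bag has 5 vertices, giving width 4; this decomposition certifies tw(G) ≤ 4. Conversely, {a, c, g, i, j} is a clique of size 5, and the vertices of any clique must share a bag in every tree decomposition; so some bag has ≥ 5 vertices and tw(G) ≥ 4. Combining the bounds, tw(G) = 4.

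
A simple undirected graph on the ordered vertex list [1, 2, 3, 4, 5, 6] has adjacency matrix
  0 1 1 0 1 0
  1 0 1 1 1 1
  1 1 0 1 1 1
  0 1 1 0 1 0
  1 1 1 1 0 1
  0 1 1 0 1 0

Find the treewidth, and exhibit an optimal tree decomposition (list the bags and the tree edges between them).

Treewidth 3.
Bags: B1 = {2, 3, 4, 5}  B2 = {1, 2, 3, 5}  B3 = {2, 3, 5, 6}
Tree: B1–B2, B2–B3

The largest bag has 4 vertices, giving width 3; this decomposition certifies tw(G) ≤ 3. Conversely, {1, 2, 3, 5} is a clique of size 4, and the vertices of any clique must share a bag in every tree decomposition; so some bag has ≥ 4 vertices and tw(G) ≥ 3. Therefore the treewidth is 3.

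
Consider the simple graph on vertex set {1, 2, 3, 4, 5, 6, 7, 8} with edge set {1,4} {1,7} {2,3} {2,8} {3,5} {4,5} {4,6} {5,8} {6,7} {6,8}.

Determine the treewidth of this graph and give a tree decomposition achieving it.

Treewidth 2.
One optimal decomposition is:
Bags: B1 = {1, 6, 7}  B2 = {1, 4, 6}  B3 = {4, 6, 8}  B4 = {4, 5, 8}  B5 = {2, 5, 8}  B6 = {2, 3, 5}
Tree: B1–B2, B2–B3, B3–B4, B4–B5, B5–B6

Each bag holds 3 vertices, so the decomposition has width 2, which upper-bounds the treewidth. For the lower bound, G contains the cycle 7–1–4–6–7, so G is not a forest; only forests have treewidth ≤ 1, hence tw(G) ≥ 2. Therefore the treewidth is 2.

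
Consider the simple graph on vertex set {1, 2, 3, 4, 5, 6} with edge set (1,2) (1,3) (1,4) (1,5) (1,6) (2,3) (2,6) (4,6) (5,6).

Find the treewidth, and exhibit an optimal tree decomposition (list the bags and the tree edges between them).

Every bag has size at most 3, so the width is 3 − 1 = 2 and tw(G) ≤ 2. On the other hand G contains the 3-clique {1, 2, 3}. A clique must lie in a single bag of any decomposition, so no decomposition can have width below 2. The upper and lower bounds meet at 2, so that is the treewidth.

Treewidth 2.
One optimal decomposition is:
Bags: B1 = {1, 2, 3}  B2 = {1, 2, 6}  B3 = {1, 4, 6}  B4 = {1, 5, 6}
Tree: B1–B2, B2–B3, B2–B4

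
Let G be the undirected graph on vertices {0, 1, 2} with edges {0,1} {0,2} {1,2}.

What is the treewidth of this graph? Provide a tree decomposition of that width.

With just one bag of size 3, the width is 3 − 1 = 2, so tw(G) ≤ 2. For the lower bound, the 3 vertices {0, 1, 2} are pairwise adjacent, and any tree decomposition puts a clique entirely inside one bag — forcing width ≥ 2. Combining the bounds, tw(G) = 2.

Treewidth 2.
One such decomposition:
Bags: B1 = {0, 1, 2}
Tree: (single bag)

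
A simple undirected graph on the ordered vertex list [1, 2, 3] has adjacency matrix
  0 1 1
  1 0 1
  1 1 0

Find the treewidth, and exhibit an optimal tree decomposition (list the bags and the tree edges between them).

With just one bag of size 3, the width is 3 − 1 = 2, so tw(G) ≤ 2. On the other hand G contains the 3-clique {1, 2, 3}. A clique must lie in a single bag of any decomposition, so no decomposition can have width below 2. Combining the bounds, tw(G) = 2.

Treewidth 2.
Bags: B1 = {1, 2, 3}
Tree: (single bag)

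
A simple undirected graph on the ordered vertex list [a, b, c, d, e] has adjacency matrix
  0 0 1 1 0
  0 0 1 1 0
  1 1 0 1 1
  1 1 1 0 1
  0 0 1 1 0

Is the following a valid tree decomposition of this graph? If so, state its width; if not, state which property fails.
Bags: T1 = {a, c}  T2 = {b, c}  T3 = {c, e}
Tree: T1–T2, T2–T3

A tree decomposition must satisfy three properties: every vertex lies in some bag; for every edge, both endpoints lie together in some bag; and for every vertex, the bags containing it form a connected subtree. Here vertex d appears in no bag, so the decomposition is invalid.

No — vertex d appears in no bag.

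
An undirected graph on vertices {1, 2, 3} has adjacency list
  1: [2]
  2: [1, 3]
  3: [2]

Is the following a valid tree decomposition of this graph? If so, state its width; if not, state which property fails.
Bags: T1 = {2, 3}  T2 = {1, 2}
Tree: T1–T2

Vertex coverage: the bags together contain {1, 2, 3}, the full vertex set. Edge coverage: each edge of G has both endpoints in at least one bag. Running intersection: for every vertex, the bags containing it form a connected subtree. All three properties hold, so this is a valid tree decomposition of width max|bag| − 1 = 1, and hence tw(G) ≤ 1.

Yes; width 1.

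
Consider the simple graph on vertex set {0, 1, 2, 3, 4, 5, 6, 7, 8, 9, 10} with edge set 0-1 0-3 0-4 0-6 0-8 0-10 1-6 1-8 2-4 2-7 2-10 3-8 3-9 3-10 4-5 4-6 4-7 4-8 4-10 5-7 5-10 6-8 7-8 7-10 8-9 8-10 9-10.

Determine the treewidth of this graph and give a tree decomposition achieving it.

Each bag holds 4 vertices, so the decomposition has width 3, which upper-bounds the treewidth. For the lower bound, the 4 vertices {0, 1, 6, 8} are pairwise adjacent, and any tree decomposition puts a clique entirely inside one bag — forcing width ≥ 3. The upper and lower bounds meet at 3, so that is the treewidth.

Treewidth 3.
Bags: B1 = {0, 4, 8, 10}  B2 = {4, 7, 8, 10}  B3 = {0, 4, 6, 8}  B4 = {0, 3, 8, 10}  B5 = {0, 1, 6, 8}  B6 = {4, 5, 7, 10}  B7 = {2, 4, 7, 10}  B8 = {3, 8, 9, 10}
Tree: B1–B2, B1–B3, B1–B4, B3–B5, B2–B6, B6–B7, B4–B8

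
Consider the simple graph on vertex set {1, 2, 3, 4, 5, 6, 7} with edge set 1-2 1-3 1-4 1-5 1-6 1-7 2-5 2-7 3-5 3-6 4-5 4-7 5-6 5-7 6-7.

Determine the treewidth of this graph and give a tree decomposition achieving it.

Treewidth 3.
One such decomposition:
Bags: B1 = {1, 5, 6, 7}  B2 = {1, 4, 5, 7}  B3 = {1, 2, 5, 7}  B4 = {1, 3, 5, 6}
Tree: B1–B2, B1–B3, B1–B4

Every bag has size at most 4, so the width is 4 − 1 = 3 and tw(G) ≤ 3. For the lower bound, the 4 vertices {1, 3, 5, 6} are pairwise adjacent, and any tree decomposition puts a clique entirely inside one bag — forcing width ≥ 3. Therefore the treewidth is 3.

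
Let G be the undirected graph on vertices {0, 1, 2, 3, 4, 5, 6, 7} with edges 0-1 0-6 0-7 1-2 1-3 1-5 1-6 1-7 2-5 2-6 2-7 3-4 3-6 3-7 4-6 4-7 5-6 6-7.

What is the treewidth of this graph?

A width-3 tree decomposition is:
Bags: B1 = {1, 2, 6, 7}  B2 = {1, 3, 6, 7}  B3 = {3, 4, 6, 7}  B4 = {1, 2, 5, 6}  B5 = {0, 1, 6, 7}
Tree: B1–B2, B2–B3, B1–B4, B1–B5
Each bag holds 4 vertices, so the decomposition has width 3, which upper-bounds the treewidth. Conversely, {1, 2, 5, 6} is a clique of size 4, and the vertices of any clique must share a bag in every tree decomposition; so some bag has ≥ 4 vertices and tw(G) ≥ 3. Combining the bounds, tw(G) = 3.

3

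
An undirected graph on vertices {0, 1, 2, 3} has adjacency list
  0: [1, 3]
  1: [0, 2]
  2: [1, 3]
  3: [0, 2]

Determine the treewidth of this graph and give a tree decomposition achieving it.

Each bag holds 3 vertices, so the decomposition has width 2, which upper-bounds the treewidth. For the lower bound, G contains the cycle 2–3–0–1–2, so G is not a forest; only forests have treewidth ≤ 1, hence tw(G) ≥ 2. The upper and lower bounds meet at 2, so that is the treewidth.

Treewidth 2.
Bags: B1 = {0, 2, 3}  B2 = {0, 1, 2}
Tree: B1–B2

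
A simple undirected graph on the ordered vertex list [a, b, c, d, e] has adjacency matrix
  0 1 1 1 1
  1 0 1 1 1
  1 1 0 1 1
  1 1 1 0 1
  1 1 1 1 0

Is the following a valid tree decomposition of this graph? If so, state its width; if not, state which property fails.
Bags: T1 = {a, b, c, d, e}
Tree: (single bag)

Every vertex of G appears in some bag (union = {a, b, c, d, e}); every edge is covered by a bag; and for each vertex v the set of bags containing v is connected in the bag tree. The decomposition is therefore valid. The largest bag has 5 vertices, so the width is 4.

Yes; width 4.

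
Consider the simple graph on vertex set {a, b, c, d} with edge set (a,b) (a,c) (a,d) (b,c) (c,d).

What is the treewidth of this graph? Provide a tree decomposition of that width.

Each bag holds 3 vertices, so the decomposition has width 2, which upper-bounds the treewidth. On the other hand G contains the 3-clique {a, c, d}. A clique must lie in a single bag of any decomposition, so no decomposition can have width below 2. Combining the bounds, tw(G) = 2.

Treewidth 2.
One optimal decomposition is:
Bags: B1 = {a, c, d}  B2 = {a, b, c}
Tree: B1–B2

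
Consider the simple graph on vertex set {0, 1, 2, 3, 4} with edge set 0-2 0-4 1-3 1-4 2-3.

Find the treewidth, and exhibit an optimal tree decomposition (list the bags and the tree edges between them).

The largest bag has 3 vertices, giving width 2; this decomposition certifies tw(G) ≤ 2. Since 1–4–0–2–3–1 is a cycle in G, G is not acyclic. Forests are exactly the graphs of treewidth ≤ 1, so tw(G) ≥ 2. Hence tw(G) = 2 exactly.

Treewidth 2.
Bags: B1 = {0, 1, 4}  B2 = {0, 1, 2}  B3 = {1, 2, 3}
Tree: B1–B2, B2–B3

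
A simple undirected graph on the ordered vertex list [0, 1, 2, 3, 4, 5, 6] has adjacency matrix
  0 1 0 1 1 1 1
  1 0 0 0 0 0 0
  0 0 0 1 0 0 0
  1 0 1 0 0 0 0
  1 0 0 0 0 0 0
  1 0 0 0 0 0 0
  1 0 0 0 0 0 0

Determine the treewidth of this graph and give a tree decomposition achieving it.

Treewidth 1.
Bags: B1 = {2, 3}  B2 = {0, 3}  B3 = {0, 5}  B4 = {0, 6}  B5 = {0, 1}  B6 = {0, 4}
Tree: B1–B2, B2–B3, B2–B4, B4–B5, B2–B6

The largest bag has 2 vertices, giving width 1; this decomposition certifies tw(G) ≤ 1. G has an edge, so its treewidth is at least 1. The upper and lower bounds meet at 1, so that is the treewidth.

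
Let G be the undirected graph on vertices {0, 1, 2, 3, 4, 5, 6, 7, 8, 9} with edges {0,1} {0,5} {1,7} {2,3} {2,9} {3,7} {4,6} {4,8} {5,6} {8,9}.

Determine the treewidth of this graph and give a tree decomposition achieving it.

Each bag holds 3 vertices, so the decomposition has width 2, which upper-bounds the treewidth. For the lower bound, G contains the cycle 5–6–4–8–9–2–3–7–1–0–5, so G is not a forest; only forests have treewidth ≤ 1, hence tw(G) ≥ 2. Combining the bounds, tw(G) = 2.

Treewidth 2.
Bags: B1 = {4, 5, 6}  B2 = {4, 5, 8}  B3 = {5, 8, 9}  B4 = {2, 5, 9}  B5 = {2, 3, 5}  B6 = {3, 5, 7}  B7 = {1, 5, 7}  B8 = {0, 1, 5}
Tree: B1–B2, B2–B3, B3–B4, B4–B5, B5–B6, B6–B7, B7–B8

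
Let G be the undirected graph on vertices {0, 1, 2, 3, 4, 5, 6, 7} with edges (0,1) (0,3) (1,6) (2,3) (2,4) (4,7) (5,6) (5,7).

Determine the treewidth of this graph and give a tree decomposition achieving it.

The largest bag has 3 vertices, giving width 2; this decomposition certifies tw(G) ≤ 2. The edges 6–5–7–4–2–3–0–1–6 form a cycle, so G is not a tree and its treewidth is at least 2. Combining the bounds, tw(G) = 2.

Treewidth 2.
Bags: B1 = {5, 6, 7}  B2 = {4, 6, 7}  B3 = {2, 4, 6}  B4 = {2, 3, 6}  B5 = {0, 3, 6}  B6 = {0, 1, 6}
Tree: B1–B2, B2–B3, B3–B4, B4–B5, B5–B6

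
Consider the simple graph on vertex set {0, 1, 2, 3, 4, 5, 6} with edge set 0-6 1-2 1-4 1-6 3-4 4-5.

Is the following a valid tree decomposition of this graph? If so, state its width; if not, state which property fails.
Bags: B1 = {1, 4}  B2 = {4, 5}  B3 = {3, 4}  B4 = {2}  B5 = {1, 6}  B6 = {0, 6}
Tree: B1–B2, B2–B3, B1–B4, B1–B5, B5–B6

A tree decomposition must satisfy three properties: every vertex lies in some bag; for every edge, both endpoints lie together in some bag; and for every vertex, the bags containing it form a connected subtree. Here edge (1,2) lies in no bag, so the decomposition is invalid.

No — edge (1,2) lies in no bag.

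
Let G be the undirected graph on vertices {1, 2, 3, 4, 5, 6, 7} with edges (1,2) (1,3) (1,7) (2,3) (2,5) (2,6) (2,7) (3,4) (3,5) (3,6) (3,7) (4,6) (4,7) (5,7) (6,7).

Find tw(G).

3

A width-3 tree decomposition is:
Bags: B1 = {2, 3, 5, 7}  B2 = {2, 3, 6, 7}  B3 = {1, 2, 3, 7}  B4 = {3, 4, 6, 7}
Tree: B1–B2, B2–B3, B2–B4
Each bag holds 4 vertices, so the decomposition has width 3, which upper-bounds the treewidth. Conversely, {1, 2, 3, 7} is a clique of size 4, and the vertices of any clique must share a bag in every tree decomposition; so some bag has ≥ 4 vertices and tw(G) ≥ 3. Therefore the treewidth is 3.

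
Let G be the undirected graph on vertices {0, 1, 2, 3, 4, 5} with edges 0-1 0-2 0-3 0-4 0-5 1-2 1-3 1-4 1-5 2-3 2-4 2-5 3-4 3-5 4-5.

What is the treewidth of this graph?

5

A width-5 tree decomposition is:
Bags: B1 = {0, 1, 2, 3, 4, 5}
Tree: (single bag)
With just one bag of size 6, the width is 6 − 1 = 5, so tw(G) ≤ 5. Conversely, {0, 1, 2, 3, 4, 5} is a clique of size 6, and the vertices of any clique must share a bag in every tree decomposition; so some bag has ≥ 6 vertices and tw(G) ≥ 5. The upper and lower bounds meet at 5, so that is the treewidth.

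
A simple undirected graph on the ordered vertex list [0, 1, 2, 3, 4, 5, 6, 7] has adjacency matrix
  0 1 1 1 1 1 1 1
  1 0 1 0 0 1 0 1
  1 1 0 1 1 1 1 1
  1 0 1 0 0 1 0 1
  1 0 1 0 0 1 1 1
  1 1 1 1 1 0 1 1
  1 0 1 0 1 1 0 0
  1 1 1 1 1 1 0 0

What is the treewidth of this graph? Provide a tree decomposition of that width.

Treewidth 4.
One optimal decomposition is:
Bags: B1 = {0, 2, 4, 5, 6}  B2 = {0, 2, 4, 5, 7}  B3 = {0, 2, 3, 5, 7}  B4 = {0, 1, 2, 5, 7}
Tree: B1–B2, B2–B3, B3–B4

Each bag holds 5 vertices, so the decomposition has width 4, which upper-bounds the treewidth. On the other hand G contains the 5-clique {0, 2, 4, 5, 6}. A clique must lie in a single bag of any decomposition, so no decomposition can have width below 4. The upper and lower bounds meet at 4, so that is the treewidth.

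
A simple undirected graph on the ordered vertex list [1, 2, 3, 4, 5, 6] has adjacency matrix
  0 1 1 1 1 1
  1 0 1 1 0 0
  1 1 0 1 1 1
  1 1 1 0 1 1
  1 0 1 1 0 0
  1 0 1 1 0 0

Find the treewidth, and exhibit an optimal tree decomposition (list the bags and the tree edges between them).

Every bag has size at most 4, so the width is 4 − 1 = 3 and tw(G) ≤ 3. On the other hand G contains the 4-clique {1, 2, 3, 4}. A clique must lie in a single bag of any decomposition, so no decomposition can have width below 3. Hence tw(G) = 3 exactly.

Treewidth 3.
One such decomposition:
Bags: B1 = {1, 3, 4, 5}  B2 = {1, 2, 3, 4}  B3 = {1, 3, 4, 6}
Tree: B1–B2, B2–B3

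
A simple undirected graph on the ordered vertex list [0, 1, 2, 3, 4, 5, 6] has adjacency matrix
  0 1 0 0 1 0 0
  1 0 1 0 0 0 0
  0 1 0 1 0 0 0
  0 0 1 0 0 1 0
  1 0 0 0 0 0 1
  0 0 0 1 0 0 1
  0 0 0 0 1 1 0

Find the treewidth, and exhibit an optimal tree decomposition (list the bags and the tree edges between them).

The largest bag has 3 vertices, giving width 2; this decomposition certifies tw(G) ≤ 2. For the lower bound, G contains the cycle 6–4–0–1–2–3–5–6, so G is not a forest; only forests have treewidth ≤ 1, hence tw(G) ≥ 2. Therefore the treewidth is 2.

Treewidth 2.
One optimal decomposition is:
Bags: B1 = {0, 4, 6}  B2 = {0, 1, 6}  B3 = {1, 2, 6}  B4 = {2, 3, 6}  B5 = {3, 5, 6}
Tree: B1–B2, B2–B3, B3–B4, B4–B5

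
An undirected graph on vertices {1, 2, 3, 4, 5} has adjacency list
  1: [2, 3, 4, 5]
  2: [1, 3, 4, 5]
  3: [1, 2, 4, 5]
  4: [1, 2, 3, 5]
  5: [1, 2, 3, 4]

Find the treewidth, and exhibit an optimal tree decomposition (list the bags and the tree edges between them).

With just one bag of size 5, the width is 5 − 1 = 4, so tw(G) ≤ 4. On the other hand G contains the 5-clique {1, 2, 3, 4, 5}. A clique must lie in a single bag of any decomposition, so no decomposition can have width below 4. Hence tw(G) = 4 exactly.

Treewidth 4.
One optimal decomposition is:
Bags: B1 = {1, 2, 3, 4, 5}
Tree: (single bag)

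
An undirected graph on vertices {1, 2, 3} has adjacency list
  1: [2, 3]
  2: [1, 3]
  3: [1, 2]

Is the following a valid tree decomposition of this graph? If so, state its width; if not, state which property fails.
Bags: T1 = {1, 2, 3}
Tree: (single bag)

Yes; width 2.

Vertex coverage: the bags together contain {1, 2, 3}, the full vertex set. Edge coverage: each edge of G has both endpoints in at least one bag. Running intersection: for every vertex, the bags containing it form a connected subtree. All three properties hold, so this is a valid tree decomposition of width max|bag| − 1 = 2, and hence tw(G) ≤ 2.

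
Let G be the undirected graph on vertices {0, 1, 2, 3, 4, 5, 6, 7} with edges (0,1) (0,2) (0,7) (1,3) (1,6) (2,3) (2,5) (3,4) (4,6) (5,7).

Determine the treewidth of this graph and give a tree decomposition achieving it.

Treewidth 2.
One such decomposition:
Bags: B1 = {0, 5, 7}  B2 = {0, 2, 5}  B3 = {0, 1, 2}  B4 = {1, 2, 3}  B5 = {1, 3, 6}  B6 = {3, 4, 6}
Tree: B1–B2, B2–B3, B3–B4, B4–B5, B5–B6

Each bag holds 3 vertices, so the decomposition has width 2, which upper-bounds the treewidth. The edges 7–5–2–0–7 form a cycle, so G is not a tree and its treewidth is at least 2. The upper and lower bounds meet at 2, so that is the treewidth.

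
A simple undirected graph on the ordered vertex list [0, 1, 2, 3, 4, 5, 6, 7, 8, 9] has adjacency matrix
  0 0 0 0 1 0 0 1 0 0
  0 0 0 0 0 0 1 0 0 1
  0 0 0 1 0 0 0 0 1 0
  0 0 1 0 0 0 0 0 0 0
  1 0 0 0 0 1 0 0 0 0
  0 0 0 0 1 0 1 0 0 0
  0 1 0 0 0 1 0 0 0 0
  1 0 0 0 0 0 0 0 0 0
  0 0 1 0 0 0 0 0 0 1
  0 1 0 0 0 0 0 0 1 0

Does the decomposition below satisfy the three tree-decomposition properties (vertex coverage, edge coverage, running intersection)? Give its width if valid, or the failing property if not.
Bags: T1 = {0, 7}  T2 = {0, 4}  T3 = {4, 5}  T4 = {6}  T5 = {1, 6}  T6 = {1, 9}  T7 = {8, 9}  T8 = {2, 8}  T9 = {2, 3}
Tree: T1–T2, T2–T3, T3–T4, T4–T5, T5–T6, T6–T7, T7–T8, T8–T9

No — edge (5,6) lies in no bag.

A tree decomposition must satisfy three properties: every vertex lies in some bag; for every edge, both endpoints lie together in some bag; and for every vertex, the bags containing it form a connected subtree. Here edge (5,6) lies in no bag, so the decomposition is invalid.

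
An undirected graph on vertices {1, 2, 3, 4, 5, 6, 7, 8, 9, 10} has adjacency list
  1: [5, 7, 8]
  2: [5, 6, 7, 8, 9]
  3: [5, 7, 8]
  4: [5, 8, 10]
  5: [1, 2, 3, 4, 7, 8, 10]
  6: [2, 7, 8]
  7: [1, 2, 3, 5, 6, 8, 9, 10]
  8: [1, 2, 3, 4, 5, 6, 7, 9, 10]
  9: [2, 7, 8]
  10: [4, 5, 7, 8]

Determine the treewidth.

A width-3 tree decomposition is:
Bags: B1 = {2, 5, 7, 8}  B2 = {3, 5, 7, 8}  B3 = {1, 5, 7, 8}  B4 = {5, 7, 8, 10}  B5 = {2, 7, 8, 9}  B6 = {2, 6, 7, 8}  B7 = {4, 5, 8, 10}
Tree: B1–B2, B1–B3, B2–B4, B1–B5, B5–B6, B4–B7
Every bag has size at most 4, so the width is 4 − 1 = 3 and tw(G) ≤ 3. On the other hand G contains the 4-clique {4, 5, 8, 10}. A clique must lie in a single bag of any decomposition, so no decomposition can have width below 3. Hence tw(G) = 3 exactly.

3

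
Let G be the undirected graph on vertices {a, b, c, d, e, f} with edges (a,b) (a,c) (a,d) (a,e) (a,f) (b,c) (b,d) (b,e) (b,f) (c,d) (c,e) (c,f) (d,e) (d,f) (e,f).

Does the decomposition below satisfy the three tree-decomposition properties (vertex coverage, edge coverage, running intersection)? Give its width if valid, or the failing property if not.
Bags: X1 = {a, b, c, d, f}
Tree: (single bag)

No — vertex e appears in no bag.

A tree decomposition must satisfy three properties: every vertex lies in some bag; for every edge, both endpoints lie together in some bag; and for every vertex, the bags containing it form a connected subtree. Here vertex e appears in no bag, so the decomposition is invalid.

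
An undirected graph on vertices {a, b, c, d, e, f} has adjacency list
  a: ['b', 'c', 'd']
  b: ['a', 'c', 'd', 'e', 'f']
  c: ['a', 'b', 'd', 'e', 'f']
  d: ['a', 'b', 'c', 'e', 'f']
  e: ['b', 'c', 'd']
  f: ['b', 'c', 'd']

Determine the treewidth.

A width-3 tree decomposition is:
Bags: B1 = {b, c, d, e}  B2 = {b, c, d, f}  B3 = {a, b, c, d}
Tree: B1–B2, B2–B3
Each bag holds 4 vertices, so the decomposition has width 3, which upper-bounds the treewidth. Conversely, {b, c, d, e} is a clique of size 4, and the vertices of any clique must share a bag in every tree decomposition; so some bag has ≥ 4 vertices and tw(G) ≥ 3. The upper and lower bounds meet at 3, so that is the treewidth.

3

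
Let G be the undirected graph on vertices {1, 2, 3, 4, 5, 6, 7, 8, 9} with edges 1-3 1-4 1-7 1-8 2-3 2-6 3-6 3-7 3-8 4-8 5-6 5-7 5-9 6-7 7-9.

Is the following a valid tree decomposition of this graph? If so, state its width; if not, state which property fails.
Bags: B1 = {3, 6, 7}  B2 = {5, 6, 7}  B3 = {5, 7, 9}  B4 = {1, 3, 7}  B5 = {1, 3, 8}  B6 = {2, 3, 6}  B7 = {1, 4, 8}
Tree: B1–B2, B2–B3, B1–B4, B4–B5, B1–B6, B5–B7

Yes; width 2.

Vertex coverage: the bags together contain {1, 2, 3, 4, 5, 6, 7, 8, 9}, the full vertex set. Edge coverage: each edge of G has both endpoints in at least one bag. Running intersection: for every vertex, the bags containing it form a connected subtree. All three properties hold, so this is a valid tree decomposition of width max|bag| − 1 = 2, and hence tw(G) ≤ 2.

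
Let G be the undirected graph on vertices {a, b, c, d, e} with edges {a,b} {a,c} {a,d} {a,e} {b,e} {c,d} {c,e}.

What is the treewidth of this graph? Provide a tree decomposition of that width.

Treewidth 2.
Bags: B1 = {a, c, e}  B2 = {a, b, e}  B3 = {a, c, d}
Tree: B1–B2, B1–B3

Each bag holds 3 vertices, so the decomposition has width 2, which upper-bounds the treewidth. On the other hand G contains the 3-clique {a, c, d}. A clique must lie in a single bag of any decomposition, so no decomposition can have width below 2. The upper and lower bounds meet at 2, so that is the treewidth.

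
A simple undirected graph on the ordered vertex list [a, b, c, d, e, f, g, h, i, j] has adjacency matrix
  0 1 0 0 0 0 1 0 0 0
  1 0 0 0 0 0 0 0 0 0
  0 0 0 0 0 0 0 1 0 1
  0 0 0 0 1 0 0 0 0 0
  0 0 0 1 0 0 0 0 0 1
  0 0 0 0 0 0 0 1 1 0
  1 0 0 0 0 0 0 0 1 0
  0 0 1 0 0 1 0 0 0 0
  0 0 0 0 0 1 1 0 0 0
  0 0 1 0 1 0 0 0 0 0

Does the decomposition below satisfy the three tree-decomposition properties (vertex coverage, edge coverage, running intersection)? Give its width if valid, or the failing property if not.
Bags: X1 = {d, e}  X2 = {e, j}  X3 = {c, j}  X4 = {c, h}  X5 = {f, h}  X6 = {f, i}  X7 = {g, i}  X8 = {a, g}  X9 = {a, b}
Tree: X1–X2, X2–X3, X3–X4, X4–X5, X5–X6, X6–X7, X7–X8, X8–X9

Checking the three conditions: (i) the bags cover all of {a, b, c, d, e, f, g, h, i, j}; (ii) for each edge, some bag contains both endpoints; (iii) the bags containing any fixed vertex form a subtree. All hold, so the decomposition is valid with width 2 − 1 = 1.

Yes; width 1.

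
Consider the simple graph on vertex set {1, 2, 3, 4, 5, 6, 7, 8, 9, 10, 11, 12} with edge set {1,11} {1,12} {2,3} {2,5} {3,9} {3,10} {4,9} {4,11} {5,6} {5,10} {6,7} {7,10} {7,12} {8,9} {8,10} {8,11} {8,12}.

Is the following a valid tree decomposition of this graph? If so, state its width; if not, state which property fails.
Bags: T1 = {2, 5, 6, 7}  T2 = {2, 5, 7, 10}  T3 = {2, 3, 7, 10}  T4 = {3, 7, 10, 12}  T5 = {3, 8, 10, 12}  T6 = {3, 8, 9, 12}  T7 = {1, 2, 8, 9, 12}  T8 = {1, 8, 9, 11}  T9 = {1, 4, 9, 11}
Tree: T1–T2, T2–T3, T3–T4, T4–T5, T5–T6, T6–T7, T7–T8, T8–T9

A tree decomposition must satisfy three properties: every vertex lies in some bag; for every edge, both endpoints lie together in some bag; and for every vertex, the bags containing it form a connected subtree. Here bags containing vertex 2 are not connected in the tree, so the decomposition is invalid.

No — bags containing vertex 2 are not connected in the tree.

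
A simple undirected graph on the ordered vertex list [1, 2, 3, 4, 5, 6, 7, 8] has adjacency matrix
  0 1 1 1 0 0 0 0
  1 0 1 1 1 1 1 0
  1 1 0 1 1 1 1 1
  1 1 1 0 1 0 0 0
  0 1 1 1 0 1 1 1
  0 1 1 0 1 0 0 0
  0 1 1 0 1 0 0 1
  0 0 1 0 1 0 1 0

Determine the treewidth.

A width-3 tree decomposition is:
Bags: B1 = {2, 3, 5, 7}  B2 = {3, 5, 7, 8}  B3 = {2, 3, 5, 6}  B4 = {2, 3, 4, 5}  B5 = {1, 2, 3, 4}
Tree: B1–B2, B1–B3, B3–B4, B4–B5
The largest bag has 4 vertices, giving width 3; this decomposition certifies tw(G) ≤ 3. On the other hand G contains the 4-clique {3, 5, 7, 8}. A clique must lie in a single bag of any decomposition, so no decomposition can have width below 3. Hence tw(G) = 3 exactly.

3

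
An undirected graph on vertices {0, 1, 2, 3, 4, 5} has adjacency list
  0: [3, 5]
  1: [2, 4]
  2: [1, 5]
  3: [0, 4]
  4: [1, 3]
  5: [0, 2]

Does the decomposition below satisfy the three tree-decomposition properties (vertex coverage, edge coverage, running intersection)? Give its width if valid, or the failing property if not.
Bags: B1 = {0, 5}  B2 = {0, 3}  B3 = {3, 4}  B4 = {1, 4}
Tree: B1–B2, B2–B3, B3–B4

A tree decomposition must satisfy three properties: every vertex lies in some bag; for every edge, both endpoints lie together in some bag; and for every vertex, the bags containing it form a connected subtree. Here vertex 2 appears in no bag, so the decomposition is invalid.

No — vertex 2 appears in no bag.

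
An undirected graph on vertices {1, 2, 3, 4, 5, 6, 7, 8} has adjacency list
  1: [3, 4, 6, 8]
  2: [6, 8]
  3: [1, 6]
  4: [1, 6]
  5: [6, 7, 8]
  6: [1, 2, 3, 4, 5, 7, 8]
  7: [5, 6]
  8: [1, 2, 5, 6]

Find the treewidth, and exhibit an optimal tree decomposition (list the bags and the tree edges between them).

Treewidth 2.
Bags: B1 = {5, 6, 8}  B2 = {2, 6, 8}  B3 = {1, 6, 8}  B4 = {5, 6, 7}  B5 = {1, 4, 6}  B6 = {1, 3, 6}
Tree: B1–B2, B2–B3, B1–B4, B3–B5, B3–B6

The largest bag has 3 vertices, giving width 2; this decomposition certifies tw(G) ≤ 2. On the other hand G contains the 3-clique {1, 6, 8}. A clique must lie in a single bag of any decomposition, so no decomposition can have width below 2. Therefore the treewidth is 2.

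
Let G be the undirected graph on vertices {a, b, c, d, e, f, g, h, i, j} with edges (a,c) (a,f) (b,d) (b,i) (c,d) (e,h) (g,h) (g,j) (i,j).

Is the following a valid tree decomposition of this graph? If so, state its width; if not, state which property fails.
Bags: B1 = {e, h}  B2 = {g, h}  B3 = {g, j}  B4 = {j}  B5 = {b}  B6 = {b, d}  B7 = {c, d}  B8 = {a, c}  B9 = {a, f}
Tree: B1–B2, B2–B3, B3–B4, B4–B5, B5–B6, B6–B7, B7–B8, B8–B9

A tree decomposition must satisfy three properties: every vertex lies in some bag; for every edge, both endpoints lie together in some bag; and for every vertex, the bags containing it form a connected subtree. Here vertex i appears in no bag, so the decomposition is invalid.

No — vertex i appears in no bag.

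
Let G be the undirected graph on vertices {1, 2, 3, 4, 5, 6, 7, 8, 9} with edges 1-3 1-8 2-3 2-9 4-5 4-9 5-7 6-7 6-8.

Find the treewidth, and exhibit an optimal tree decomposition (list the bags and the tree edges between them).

The largest bag has 3 vertices, giving width 2; this decomposition certifies tw(G) ≤ 2. For the lower bound, G contains the cycle 2–9–4–5–7–6–8–1–3–2, so G is not a forest; only forests have treewidth ≤ 1, hence tw(G) ≥ 2. Combining the bounds, tw(G) = 2.

Treewidth 2.
Bags: B1 = {2, 4, 9}  B2 = {2, 4, 5}  B3 = {2, 5, 7}  B4 = {2, 6, 7}  B5 = {2, 6, 8}  B6 = {1, 2, 8}  B7 = {1, 2, 3}
Tree: B1–B2, B2–B3, B3–B4, B4–B5, B5–B6, B6–B7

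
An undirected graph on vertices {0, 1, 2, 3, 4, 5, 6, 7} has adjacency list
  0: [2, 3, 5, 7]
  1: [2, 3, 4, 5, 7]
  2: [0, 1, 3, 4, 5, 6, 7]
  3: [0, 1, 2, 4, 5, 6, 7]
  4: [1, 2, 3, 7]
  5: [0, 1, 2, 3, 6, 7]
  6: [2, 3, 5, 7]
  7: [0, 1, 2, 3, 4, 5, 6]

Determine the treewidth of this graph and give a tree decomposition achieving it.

The largest bag has 5 vertices, giving width 4; this decomposition certifies tw(G) ≤ 4. On the other hand G contains the 5-clique {1, 2, 3, 4, 7}. A clique must lie in a single bag of any decomposition, so no decomposition can have width below 4. The upper and lower bounds meet at 4, so that is the treewidth.

Treewidth 4.
One optimal decomposition is:
Bags: B1 = {1, 2, 3, 5, 7}  B2 = {1, 2, 3, 4, 7}  B3 = {0, 2, 3, 5, 7}  B4 = {2, 3, 5, 6, 7}
Tree: B1–B2, B1–B3, B3–B4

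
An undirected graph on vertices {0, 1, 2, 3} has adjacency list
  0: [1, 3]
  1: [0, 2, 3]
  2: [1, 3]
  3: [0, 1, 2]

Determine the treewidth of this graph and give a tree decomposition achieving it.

The largest bag has 3 vertices, giving width 2; this decomposition certifies tw(G) ≤ 2. Conversely, {0, 1, 3} is a clique of size 3, and the vertices of any clique must share a bag in every tree decomposition; so some bag has ≥ 3 vertices and tw(G) ≥ 2. Therefore the treewidth is 2.

Treewidth 2.
One optimal decomposition is:
Bags: B1 = {0, 1, 3}  B2 = {1, 2, 3}
Tree: B1–B2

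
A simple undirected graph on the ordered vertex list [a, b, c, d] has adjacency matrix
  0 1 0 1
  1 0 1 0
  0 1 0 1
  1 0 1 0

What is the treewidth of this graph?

A width-2 tree decomposition is:
Bags: B1 = {a, b, d}  B2 = {b, c, d}
Tree: B1–B2
The largest bag has 3 vertices, giving width 2; this decomposition certifies tw(G) ≤ 2. For the lower bound, G contains the cycle b–a–d–c–b, so G is not a forest; only forests have treewidth ≤ 1, hence tw(G) ≥ 2. Therefore the treewidth is 2.

2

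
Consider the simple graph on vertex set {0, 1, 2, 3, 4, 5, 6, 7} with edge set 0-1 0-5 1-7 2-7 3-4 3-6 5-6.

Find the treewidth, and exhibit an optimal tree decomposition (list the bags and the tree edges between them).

Treewidth 1.
Bags: B1 = {2, 7}  B2 = {1, 7}  B3 = {0, 1}  B4 = {0, 5}  B5 = {5, 6}  B6 = {3, 6}  B7 = {3, 4}
Tree: B1–B2, B2–B3, B3–B4, B4–B5, B5–B6, B6–B7

Every bag has size at most 2, so the width is 2 − 1 = 1 and tw(G) ≤ 1. G has an edge, so its treewidth is at least 1. Hence tw(G) = 1 exactly.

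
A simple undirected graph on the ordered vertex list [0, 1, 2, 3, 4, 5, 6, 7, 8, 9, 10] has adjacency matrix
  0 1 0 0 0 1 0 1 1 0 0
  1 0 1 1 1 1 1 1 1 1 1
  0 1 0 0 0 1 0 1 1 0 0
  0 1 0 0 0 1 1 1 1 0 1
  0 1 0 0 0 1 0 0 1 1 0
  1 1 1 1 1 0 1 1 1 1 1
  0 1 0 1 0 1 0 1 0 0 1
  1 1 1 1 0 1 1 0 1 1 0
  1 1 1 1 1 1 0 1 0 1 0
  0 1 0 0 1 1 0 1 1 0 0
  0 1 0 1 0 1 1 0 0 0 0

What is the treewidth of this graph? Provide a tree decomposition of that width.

Treewidth 4.
One such decomposition:
Bags: B1 = {1, 2, 5, 7, 8}  B2 = {1, 3, 5, 7, 8}  B3 = {1, 3, 5, 6, 7}  B4 = {1, 5, 7, 8, 9}  B5 = {1, 4, 5, 8, 9}  B6 = {0, 1, 5, 7, 8}  B7 = {1, 3, 5, 6, 10}
Tree: B1–B2, B2–B3, B2–B4, B4–B5, B1–B6, B3–B7

Every bag has size at most 5, so the width is 5 − 1 = 4 and tw(G) ≤ 4. Conversely, {1, 3, 5, 6, 10} is a clique of size 5, and the vertices of any clique must share a bag in every tree decomposition; so some bag has ≥ 5 vertices and tw(G) ≥ 4. Combining the bounds, tw(G) = 4.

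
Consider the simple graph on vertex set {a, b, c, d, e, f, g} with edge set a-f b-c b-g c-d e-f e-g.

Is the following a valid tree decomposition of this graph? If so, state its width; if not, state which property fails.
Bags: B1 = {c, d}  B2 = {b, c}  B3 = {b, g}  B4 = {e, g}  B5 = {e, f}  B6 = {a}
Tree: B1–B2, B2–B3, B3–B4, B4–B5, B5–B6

A tree decomposition must satisfy three properties: every vertex lies in some bag; for every edge, both endpoints lie together in some bag; and for every vertex, the bags containing it form a connected subtree. Here edge (f,a) lies in no bag, so the decomposition is invalid.

No — edge (f,a) lies in no bag.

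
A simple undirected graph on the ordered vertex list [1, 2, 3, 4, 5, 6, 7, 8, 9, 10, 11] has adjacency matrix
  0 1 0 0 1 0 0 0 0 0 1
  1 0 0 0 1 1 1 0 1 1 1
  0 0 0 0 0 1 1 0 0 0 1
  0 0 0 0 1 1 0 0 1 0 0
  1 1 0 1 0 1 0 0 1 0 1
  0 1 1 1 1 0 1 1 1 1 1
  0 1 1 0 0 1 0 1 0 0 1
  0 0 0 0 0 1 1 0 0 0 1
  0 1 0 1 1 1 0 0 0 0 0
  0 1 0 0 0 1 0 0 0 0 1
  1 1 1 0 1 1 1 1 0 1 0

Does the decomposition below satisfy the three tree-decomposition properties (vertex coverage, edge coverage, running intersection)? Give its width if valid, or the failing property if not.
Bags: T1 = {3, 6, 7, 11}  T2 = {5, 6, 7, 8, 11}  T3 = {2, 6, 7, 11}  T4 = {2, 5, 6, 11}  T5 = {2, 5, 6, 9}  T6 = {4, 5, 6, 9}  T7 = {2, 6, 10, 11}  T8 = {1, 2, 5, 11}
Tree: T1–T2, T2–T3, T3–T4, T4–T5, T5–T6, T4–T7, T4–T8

A tree decomposition must satisfy three properties: every vertex lies in some bag; for every edge, both endpoints lie together in some bag; and for every vertex, the bags containing it form a connected subtree. Here bags containing vertex 5 are not connected in the tree, so the decomposition is invalid.

No — bags containing vertex 5 are not connected in the tree.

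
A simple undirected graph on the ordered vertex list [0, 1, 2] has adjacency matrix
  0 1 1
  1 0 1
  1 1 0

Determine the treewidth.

2

A width-2 tree decomposition is:
Bags: B1 = {0, 1, 2}
Tree: (single bag)
With just one bag of size 3, the width is 3 − 1 = 2, so tw(G) ≤ 2. Conversely, {0, 1, 2} is a clique of size 3, and the vertices of any clique must share a bag in every tree decomposition; so some bag has ≥ 3 vertices and tw(G) ≥ 2. The upper and lower bounds meet at 2, so that is the treewidth.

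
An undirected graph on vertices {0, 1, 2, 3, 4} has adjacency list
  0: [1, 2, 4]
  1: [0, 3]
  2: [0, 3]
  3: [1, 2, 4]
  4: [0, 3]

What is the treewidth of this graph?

A width-2 tree decomposition is:
Bags: B1 = {0, 3, 4}  B2 = {0, 2, 3}  B3 = {0, 1, 3}
Tree: B1–B2, B2–B3
Every bag has size at most 3, so the width is 3 − 1 = 2 and tw(G) ≤ 2. Since 3–4–0–2–3 is a cycle in G, G is not acyclic. Forests are exactly the graphs of treewidth ≤ 1, so tw(G) ≥ 2. Combining the bounds, tw(G) = 2.

2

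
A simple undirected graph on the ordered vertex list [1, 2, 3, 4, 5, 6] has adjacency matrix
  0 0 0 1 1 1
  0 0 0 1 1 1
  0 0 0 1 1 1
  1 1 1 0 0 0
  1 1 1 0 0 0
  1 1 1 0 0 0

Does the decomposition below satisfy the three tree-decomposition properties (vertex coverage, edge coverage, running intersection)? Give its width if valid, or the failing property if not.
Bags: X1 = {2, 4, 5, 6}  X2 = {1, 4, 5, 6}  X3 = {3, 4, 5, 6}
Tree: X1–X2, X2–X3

Yes; width 3.

Every vertex of G appears in some bag (union = {1, 2, 3, 4, 5, 6}); every edge is covered by a bag; and for each vertex v the set of bags containing v is connected in the bag tree. The decomposition is therefore valid. The largest bag has 4 vertices, so the width is 3.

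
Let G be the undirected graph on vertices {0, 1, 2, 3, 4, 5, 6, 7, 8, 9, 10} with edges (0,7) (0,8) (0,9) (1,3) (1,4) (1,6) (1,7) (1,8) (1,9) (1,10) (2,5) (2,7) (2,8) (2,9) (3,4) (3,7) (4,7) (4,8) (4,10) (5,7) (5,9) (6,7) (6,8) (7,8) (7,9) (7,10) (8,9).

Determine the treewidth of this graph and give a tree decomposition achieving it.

Treewidth 3.
One such decomposition:
Bags: B1 = {1, 6, 7, 8}  B2 = {1, 7, 8, 9}  B3 = {2, 7, 8, 9}  B4 = {1, 4, 7, 8}  B5 = {1, 3, 4, 7}  B6 = {1, 4, 7, 10}  B7 = {0, 7, 8, 9}  B8 = {2, 5, 7, 9}
Tree: B1–B2, B2–B3, B2–B4, B4–B5, B5–B6, B3–B7, B3–B8

The largest bag has 4 vertices, giving width 3; this decomposition certifies tw(G) ≤ 3. Conversely, {0, 7, 8, 9} is a clique of size 4, and the vertices of any clique must share a bag in every tree decomposition; so some bag has ≥ 4 vertices and tw(G) ≥ 3. Hence tw(G) = 3 exactly.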